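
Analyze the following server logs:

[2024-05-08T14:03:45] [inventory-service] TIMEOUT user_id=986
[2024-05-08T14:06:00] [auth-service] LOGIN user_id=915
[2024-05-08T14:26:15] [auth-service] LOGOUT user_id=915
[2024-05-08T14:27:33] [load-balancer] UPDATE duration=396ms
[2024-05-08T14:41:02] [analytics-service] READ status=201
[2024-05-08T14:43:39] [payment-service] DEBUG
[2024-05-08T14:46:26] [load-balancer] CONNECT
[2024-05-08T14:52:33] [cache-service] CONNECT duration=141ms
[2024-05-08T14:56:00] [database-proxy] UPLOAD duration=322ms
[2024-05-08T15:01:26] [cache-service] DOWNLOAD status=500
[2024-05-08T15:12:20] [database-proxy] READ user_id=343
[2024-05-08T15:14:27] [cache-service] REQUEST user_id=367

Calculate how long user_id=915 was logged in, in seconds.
1215

To calculate session duration:

1. Find LOGIN event for user_id=915: 2024-05-08T14:06:00
2. Find LOGOUT event for user_id=915: 2024-05-08T14:26:15
3. Session duration: 2024-05-08T14:26:15 - 2024-05-08T14:06:00 = 1215 seconds (20 minutes)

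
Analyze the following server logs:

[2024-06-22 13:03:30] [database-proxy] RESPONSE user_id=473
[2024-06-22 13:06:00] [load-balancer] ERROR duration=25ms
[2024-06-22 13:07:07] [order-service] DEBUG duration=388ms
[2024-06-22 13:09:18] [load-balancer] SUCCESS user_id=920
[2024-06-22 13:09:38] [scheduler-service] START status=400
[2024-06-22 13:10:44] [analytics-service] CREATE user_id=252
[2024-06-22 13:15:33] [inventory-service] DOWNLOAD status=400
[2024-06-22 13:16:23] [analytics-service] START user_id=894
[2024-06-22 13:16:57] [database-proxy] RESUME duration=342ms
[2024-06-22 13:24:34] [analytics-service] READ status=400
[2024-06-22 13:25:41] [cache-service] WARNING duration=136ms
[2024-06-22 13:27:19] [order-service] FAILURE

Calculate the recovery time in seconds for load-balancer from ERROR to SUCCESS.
198

To calculate recovery time:

1. Find ERROR event for load-balancer: 2024-06-22 13:06:00
2. Find next SUCCESS event for load-balancer: 2024-06-22 13:09:18
3. Recovery time: 2024-06-22 13:09:18 - 2024-06-22 13:06:00 = 198 seconds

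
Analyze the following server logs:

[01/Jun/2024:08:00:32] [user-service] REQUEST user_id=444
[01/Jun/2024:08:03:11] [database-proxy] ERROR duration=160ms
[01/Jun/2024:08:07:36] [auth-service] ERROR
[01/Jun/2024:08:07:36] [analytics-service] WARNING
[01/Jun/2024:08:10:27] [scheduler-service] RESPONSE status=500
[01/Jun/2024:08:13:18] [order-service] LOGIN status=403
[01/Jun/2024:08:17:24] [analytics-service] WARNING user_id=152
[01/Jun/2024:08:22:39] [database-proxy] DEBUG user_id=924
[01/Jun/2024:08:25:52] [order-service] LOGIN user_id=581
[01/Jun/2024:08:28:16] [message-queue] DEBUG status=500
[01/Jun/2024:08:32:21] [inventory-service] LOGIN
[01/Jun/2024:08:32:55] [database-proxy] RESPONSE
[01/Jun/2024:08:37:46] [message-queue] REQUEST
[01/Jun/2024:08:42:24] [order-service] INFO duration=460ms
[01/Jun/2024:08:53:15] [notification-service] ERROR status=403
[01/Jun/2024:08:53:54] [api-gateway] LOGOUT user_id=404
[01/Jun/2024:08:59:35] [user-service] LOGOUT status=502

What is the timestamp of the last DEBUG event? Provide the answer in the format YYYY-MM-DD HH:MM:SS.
2024-06-01 08:28:16

To find the last event:

1. Filter for all DEBUG events
2. Sort by timestamp
3. Select the last one
4. Timestamp: 2024-06-01 08:28:16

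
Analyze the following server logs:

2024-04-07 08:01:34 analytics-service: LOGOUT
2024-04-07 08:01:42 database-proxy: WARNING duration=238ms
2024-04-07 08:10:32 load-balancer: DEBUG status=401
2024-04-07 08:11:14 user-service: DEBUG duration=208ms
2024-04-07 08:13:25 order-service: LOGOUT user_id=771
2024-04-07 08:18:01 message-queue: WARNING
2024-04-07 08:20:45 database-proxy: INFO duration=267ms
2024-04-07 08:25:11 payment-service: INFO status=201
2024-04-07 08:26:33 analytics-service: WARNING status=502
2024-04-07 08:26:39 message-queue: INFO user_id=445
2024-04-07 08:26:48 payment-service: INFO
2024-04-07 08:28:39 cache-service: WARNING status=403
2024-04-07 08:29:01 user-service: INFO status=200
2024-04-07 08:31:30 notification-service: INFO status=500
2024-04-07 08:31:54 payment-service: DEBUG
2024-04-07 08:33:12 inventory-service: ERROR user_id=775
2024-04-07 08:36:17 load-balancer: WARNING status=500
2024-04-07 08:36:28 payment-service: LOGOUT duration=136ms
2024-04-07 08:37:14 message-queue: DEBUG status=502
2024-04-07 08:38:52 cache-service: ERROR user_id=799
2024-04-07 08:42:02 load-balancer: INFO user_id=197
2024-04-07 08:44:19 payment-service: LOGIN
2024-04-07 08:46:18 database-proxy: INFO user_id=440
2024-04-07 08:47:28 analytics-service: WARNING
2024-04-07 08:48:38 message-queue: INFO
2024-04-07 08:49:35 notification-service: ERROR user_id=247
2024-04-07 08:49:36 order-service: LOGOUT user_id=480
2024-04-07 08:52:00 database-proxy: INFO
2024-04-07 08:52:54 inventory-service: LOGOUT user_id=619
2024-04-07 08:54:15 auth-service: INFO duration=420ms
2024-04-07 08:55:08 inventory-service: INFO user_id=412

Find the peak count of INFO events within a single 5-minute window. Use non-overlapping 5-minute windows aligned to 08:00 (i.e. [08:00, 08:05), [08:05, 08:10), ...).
4

To find the burst window:

1. Divide the log period into non-overlapping 5-minute windows starting at 08:00
2. Count INFO events in each window
3. Find the window with maximum count
4. Maximum events in a window: 4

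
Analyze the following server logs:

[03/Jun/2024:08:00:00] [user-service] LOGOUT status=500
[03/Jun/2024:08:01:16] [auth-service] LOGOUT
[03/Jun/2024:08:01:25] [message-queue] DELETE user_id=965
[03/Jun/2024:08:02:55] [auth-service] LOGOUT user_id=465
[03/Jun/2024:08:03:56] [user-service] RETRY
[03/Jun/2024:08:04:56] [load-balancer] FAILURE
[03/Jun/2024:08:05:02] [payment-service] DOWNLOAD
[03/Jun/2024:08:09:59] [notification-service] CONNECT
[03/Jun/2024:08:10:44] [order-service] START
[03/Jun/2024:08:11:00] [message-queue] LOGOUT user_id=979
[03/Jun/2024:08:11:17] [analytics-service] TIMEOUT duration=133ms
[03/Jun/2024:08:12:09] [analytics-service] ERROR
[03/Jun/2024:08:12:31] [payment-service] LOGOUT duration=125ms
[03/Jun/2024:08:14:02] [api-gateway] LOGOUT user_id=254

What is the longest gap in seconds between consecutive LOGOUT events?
485

To find the longest gap:

1. Extract all LOGOUT events in chronological order
2. Calculate time differences between consecutive events
3. Find the maximum difference
4. Longest gap: 485 seconds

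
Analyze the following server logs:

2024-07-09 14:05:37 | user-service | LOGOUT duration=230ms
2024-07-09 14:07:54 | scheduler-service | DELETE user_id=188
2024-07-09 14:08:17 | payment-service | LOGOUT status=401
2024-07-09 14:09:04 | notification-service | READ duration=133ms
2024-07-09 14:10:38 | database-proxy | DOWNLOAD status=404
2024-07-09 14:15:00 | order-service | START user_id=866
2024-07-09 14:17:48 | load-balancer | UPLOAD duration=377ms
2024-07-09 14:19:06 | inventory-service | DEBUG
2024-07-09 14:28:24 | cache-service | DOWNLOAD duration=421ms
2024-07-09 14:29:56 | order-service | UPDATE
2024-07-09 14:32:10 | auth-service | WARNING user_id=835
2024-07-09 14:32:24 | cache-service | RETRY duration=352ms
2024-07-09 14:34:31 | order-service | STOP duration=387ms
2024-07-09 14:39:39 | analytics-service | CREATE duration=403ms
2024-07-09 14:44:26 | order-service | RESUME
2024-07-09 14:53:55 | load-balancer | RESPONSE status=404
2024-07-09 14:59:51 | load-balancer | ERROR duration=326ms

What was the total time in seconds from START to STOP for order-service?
1171

To calculate state duration:

1. Find START event for order-service: 2024-07-09 14:15:00
2. Find STOP event for order-service: 2024-07-09 14:34:31
3. Calculate duration: 2024-07-09 14:34:31 - 2024-07-09 14:15:00 = 1171 seconds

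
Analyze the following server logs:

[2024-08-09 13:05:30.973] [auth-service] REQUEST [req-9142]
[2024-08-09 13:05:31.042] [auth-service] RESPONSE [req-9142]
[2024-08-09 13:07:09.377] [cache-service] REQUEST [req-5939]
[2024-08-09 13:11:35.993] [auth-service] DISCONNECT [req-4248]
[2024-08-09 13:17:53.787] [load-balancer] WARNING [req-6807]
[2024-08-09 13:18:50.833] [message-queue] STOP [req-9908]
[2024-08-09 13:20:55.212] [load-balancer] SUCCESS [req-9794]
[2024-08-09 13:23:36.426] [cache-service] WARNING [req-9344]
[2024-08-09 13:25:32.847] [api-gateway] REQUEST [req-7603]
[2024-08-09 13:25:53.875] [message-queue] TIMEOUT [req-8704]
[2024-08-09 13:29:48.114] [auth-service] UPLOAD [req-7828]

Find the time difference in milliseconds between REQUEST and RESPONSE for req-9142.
69

To calculate latency:

1. Find REQUEST with id req-9142: 2024-08-09 13:05:30.973
2. Find RESPONSE with id req-9142: 2024-08-09 13:05:31.042
3. Latency: 2024-08-09 13:05:31.042 - 2024-08-09 13:05:30.973 = 69ms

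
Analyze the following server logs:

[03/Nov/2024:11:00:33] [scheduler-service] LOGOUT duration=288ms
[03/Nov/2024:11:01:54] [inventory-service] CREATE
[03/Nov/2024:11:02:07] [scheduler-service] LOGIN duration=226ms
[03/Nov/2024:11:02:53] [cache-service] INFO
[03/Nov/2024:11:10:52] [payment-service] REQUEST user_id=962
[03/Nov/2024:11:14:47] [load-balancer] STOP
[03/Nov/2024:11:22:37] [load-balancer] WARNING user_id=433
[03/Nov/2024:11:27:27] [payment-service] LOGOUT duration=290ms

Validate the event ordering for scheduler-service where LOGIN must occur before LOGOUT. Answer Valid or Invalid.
Invalid

To validate ordering:

1. Required order: LOGIN → LOGOUT
2. Rule: LOGIN must occur before LOGOUT
3. Check actual order of events for scheduler-service
4. Result: Invalid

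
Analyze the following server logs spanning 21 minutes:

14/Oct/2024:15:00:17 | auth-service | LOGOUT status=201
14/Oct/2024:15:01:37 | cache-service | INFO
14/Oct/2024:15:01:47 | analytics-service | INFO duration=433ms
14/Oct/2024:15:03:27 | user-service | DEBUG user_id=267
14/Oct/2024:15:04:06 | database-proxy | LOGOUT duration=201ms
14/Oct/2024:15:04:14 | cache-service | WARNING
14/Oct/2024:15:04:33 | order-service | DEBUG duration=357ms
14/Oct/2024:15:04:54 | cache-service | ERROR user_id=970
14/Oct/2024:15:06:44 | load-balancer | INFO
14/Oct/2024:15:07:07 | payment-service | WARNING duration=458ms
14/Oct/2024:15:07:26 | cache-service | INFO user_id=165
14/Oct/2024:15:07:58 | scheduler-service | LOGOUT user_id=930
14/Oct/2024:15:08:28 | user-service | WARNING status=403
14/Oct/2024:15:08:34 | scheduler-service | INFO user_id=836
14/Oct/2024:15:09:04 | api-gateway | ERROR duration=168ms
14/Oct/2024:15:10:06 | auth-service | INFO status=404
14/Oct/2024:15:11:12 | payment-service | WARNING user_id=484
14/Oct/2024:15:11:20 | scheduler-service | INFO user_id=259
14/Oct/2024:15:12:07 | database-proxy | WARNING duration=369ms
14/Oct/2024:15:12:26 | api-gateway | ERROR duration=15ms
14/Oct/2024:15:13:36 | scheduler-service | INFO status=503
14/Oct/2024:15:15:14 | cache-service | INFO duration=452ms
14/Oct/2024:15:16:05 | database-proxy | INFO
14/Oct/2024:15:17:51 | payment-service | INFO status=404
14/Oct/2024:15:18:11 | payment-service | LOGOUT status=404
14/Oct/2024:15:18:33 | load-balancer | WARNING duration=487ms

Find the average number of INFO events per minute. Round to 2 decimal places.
0.52

To calculate the rate:

1. Count total INFO events: 11
2. Total time period: 21 minutes
3. Rate = 11 / 21 = 0.52 events per minute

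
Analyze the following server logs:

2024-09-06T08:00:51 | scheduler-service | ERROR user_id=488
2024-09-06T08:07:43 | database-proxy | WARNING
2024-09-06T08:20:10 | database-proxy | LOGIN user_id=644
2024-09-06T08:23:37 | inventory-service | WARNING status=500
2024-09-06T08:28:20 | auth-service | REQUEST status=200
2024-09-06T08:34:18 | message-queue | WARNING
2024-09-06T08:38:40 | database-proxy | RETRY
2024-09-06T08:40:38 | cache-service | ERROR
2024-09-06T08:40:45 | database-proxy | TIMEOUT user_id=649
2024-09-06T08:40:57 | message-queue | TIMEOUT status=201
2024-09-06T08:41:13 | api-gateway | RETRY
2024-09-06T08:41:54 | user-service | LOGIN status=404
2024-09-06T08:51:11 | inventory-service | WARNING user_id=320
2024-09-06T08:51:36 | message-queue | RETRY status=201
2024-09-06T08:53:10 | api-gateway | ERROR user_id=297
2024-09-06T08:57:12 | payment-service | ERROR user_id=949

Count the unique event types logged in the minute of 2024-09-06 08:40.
2

To count unique event types:

1. Filter events in the minute starting at 2024-09-06 08:40
2. Extract event types from matching entries
3. Count unique types: 2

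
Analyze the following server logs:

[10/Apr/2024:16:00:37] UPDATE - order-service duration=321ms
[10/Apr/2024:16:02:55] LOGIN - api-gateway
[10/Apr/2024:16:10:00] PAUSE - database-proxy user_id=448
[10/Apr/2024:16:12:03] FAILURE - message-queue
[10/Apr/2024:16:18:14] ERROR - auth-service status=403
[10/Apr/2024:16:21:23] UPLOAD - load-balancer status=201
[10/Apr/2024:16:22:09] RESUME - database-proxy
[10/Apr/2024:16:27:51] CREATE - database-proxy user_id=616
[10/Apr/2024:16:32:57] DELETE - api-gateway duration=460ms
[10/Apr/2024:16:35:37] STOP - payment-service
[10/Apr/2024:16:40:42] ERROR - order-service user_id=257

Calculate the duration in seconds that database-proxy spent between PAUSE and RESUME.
729

To calculate state duration:

1. Find PAUSE event for database-proxy: 10/Apr/2024:16:10:00
2. Find RESUME event for database-proxy: 10/Apr/2024:16:22:09
3. Calculate duration: 10/Apr/2024:16:22:09 - 10/Apr/2024:16:10:00 = 729 seconds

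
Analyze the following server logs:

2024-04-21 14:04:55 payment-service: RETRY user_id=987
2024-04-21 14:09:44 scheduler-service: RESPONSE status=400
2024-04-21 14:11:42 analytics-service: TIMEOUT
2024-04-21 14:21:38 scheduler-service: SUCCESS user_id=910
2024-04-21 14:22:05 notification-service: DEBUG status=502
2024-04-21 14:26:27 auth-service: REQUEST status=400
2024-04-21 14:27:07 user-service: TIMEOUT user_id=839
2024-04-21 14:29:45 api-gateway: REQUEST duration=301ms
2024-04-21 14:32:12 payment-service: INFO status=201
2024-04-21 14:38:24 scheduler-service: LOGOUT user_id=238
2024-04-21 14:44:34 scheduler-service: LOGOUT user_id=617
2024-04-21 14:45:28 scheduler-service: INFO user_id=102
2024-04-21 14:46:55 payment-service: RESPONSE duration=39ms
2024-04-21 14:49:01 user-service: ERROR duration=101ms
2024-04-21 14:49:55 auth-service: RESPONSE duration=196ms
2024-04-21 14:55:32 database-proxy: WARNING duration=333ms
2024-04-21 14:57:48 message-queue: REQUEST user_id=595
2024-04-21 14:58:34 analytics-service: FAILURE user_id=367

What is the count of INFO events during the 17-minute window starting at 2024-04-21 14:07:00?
0

To count events in the time window:

1. Window boundaries: 2024-04-21 14:07:00 to 2024-04-21 14:24:00
2. Filter for INFO events within this window
3. Count matching events: 0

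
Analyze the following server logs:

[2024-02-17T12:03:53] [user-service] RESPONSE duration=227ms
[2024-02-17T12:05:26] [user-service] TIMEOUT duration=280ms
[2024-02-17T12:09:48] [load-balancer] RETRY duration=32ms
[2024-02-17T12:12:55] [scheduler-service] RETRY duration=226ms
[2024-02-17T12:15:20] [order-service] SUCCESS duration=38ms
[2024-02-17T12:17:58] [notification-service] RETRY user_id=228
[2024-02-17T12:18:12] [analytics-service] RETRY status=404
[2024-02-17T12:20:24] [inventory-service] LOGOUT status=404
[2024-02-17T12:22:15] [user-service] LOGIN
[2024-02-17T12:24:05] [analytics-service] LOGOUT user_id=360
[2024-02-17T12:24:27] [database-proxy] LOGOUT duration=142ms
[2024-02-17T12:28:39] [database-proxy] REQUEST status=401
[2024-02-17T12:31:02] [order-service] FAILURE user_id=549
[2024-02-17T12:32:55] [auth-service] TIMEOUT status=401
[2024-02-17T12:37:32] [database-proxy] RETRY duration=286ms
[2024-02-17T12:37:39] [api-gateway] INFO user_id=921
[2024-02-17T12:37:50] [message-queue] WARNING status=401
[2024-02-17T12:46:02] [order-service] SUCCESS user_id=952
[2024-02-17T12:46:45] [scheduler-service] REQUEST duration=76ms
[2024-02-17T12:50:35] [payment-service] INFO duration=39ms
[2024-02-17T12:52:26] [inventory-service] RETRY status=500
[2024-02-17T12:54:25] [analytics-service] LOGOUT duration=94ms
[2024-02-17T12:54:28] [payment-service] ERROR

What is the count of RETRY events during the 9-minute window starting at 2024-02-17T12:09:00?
3

To count events in the time window:

1. Window boundaries: 2024-02-17T12:09:00 to 2024-02-17T12:18:00
2. Filter for RETRY events within this window
3. Count matching events: 3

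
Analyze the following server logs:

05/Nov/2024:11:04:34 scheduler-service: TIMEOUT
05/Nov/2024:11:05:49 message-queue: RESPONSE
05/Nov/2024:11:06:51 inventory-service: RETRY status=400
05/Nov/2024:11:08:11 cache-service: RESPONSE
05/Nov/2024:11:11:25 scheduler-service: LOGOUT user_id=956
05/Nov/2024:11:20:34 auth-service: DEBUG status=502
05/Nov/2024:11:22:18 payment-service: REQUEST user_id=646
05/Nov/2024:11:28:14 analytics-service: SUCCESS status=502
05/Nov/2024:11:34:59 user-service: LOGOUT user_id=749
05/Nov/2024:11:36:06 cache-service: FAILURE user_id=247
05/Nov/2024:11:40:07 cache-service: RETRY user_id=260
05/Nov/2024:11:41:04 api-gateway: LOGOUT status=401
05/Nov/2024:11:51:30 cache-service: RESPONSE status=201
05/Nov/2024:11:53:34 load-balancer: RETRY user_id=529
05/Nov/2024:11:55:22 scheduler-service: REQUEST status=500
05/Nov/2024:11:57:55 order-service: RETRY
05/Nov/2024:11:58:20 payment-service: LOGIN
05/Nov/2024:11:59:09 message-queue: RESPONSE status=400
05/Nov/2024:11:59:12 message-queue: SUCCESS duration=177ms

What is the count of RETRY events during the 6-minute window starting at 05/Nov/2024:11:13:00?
0

To count events in the time window:

1. Window boundaries: 05/Nov/2024:11:13:00 to 05/Nov/2024:11:19:00
2. Filter for RETRY events within this window
3. Count matching events: 0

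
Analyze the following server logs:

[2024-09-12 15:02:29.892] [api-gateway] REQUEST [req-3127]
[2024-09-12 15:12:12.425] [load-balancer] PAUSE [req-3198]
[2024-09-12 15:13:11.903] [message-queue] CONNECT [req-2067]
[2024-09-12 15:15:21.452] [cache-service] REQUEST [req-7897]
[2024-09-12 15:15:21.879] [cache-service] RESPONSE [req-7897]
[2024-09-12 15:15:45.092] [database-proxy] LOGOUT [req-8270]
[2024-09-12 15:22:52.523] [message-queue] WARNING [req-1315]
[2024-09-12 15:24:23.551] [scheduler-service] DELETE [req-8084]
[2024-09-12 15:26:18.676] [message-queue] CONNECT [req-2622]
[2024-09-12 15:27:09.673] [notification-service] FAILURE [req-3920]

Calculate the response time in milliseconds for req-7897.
427

To calculate latency:

1. Find REQUEST with id req-7897: 2024-09-12 15:15:21.452
2. Find RESPONSE with id req-7897: 2024-09-12 15:15:21.879
3. Latency: 2024-09-12 15:15:21.879 - 2024-09-12 15:15:21.452 = 427ms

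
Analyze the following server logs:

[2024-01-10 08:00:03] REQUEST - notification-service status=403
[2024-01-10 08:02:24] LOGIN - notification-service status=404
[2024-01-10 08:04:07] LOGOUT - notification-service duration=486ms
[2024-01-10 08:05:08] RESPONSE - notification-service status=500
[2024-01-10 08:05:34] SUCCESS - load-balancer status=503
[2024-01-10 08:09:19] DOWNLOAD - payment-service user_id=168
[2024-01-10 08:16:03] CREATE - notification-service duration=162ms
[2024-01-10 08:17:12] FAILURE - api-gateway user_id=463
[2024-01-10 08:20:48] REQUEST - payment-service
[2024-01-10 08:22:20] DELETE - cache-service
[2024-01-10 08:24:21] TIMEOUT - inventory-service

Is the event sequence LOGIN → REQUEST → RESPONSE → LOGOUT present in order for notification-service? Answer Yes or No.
No

To verify sequence order:

1. Find all events in sequence LOGIN → REQUEST → RESPONSE → LOGOUT for notification-service
2. Extract their timestamps
3. Check if timestamps are in ascending order
4. Result: No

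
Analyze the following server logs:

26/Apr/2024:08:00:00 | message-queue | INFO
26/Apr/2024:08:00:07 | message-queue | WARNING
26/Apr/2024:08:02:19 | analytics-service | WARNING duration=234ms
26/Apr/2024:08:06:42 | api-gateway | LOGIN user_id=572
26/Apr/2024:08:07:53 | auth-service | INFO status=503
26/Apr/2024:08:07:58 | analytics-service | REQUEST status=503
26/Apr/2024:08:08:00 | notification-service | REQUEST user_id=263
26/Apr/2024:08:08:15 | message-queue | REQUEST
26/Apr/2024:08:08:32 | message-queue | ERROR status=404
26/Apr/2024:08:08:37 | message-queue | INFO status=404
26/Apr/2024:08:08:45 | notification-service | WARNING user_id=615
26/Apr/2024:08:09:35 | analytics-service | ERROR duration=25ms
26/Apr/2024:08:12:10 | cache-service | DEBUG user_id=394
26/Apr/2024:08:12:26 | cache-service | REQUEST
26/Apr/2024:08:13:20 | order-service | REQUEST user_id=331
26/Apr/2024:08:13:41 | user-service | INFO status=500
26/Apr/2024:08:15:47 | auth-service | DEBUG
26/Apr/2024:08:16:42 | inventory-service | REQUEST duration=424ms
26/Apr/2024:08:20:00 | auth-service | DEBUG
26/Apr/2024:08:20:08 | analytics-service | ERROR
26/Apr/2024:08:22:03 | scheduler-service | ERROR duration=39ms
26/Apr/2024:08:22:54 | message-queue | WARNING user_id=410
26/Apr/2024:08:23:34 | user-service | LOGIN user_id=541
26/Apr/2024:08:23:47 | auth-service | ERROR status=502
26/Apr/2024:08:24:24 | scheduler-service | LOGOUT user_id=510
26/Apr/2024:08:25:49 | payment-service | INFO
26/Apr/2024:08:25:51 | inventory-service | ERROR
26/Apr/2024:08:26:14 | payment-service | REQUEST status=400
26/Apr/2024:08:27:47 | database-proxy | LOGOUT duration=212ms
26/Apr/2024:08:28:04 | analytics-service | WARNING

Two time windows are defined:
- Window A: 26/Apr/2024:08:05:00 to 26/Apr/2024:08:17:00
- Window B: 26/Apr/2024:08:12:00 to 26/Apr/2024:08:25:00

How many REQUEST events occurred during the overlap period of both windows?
3

To find overlap events:

1. Window A: 26/Apr/2024:08:05:00 to 26/Apr/2024:08:17:00
2. Window B: 26/Apr/2024:08:12:00 to 26/Apr/2024:08:25:00
3. Overlap period: 26/Apr/2024:08:12:00 to 26/Apr/2024:08:17:00
4. Count REQUEST events in overlap: 3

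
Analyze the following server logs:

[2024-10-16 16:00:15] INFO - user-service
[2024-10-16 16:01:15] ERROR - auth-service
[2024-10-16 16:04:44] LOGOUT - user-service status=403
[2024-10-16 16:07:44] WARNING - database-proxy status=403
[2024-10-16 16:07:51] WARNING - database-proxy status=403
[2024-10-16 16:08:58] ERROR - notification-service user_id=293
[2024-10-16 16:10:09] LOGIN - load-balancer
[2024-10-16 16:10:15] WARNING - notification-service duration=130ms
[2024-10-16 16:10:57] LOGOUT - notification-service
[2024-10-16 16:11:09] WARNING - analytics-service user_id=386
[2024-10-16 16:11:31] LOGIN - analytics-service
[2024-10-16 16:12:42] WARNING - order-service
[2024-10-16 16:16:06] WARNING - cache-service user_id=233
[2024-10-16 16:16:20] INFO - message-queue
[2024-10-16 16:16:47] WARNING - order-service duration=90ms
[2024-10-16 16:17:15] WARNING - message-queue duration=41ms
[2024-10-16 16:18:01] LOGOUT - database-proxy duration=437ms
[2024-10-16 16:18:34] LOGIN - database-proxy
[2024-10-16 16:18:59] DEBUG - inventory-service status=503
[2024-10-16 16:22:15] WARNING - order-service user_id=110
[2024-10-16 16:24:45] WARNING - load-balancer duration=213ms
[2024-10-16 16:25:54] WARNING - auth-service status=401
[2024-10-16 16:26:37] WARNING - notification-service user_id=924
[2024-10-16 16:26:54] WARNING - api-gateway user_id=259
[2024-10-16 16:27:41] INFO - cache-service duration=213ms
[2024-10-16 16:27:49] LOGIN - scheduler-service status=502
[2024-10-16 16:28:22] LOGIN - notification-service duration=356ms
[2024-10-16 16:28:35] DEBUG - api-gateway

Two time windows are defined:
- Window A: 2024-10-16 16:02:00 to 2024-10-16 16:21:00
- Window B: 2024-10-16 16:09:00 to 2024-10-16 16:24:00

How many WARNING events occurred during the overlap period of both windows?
6

To find overlap events:

1. Window A: 2024-10-16 16:02:00 to 2024-10-16 16:21:00
2. Window B: 2024-10-16 16:09:00 to 2024-10-16 16:24:00
3. Overlap period: 2024-10-16 16:09:00 to 2024-10-16 16:21:00
4. Count WARNING events in overlap: 6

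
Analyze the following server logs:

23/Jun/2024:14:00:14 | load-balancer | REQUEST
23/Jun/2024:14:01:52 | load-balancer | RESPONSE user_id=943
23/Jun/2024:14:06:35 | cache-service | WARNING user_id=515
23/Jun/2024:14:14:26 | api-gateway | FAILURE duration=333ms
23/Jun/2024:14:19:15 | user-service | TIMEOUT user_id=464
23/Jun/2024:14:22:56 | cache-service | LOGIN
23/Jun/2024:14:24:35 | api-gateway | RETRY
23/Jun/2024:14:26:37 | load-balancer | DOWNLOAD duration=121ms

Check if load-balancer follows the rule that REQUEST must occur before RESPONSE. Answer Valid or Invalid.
Valid

To validate ordering:

1. Required order: REQUEST → RESPONSE
2. Rule: REQUEST must occur before RESPONSE
3. Check actual order of events for load-balancer
4. Result: Valid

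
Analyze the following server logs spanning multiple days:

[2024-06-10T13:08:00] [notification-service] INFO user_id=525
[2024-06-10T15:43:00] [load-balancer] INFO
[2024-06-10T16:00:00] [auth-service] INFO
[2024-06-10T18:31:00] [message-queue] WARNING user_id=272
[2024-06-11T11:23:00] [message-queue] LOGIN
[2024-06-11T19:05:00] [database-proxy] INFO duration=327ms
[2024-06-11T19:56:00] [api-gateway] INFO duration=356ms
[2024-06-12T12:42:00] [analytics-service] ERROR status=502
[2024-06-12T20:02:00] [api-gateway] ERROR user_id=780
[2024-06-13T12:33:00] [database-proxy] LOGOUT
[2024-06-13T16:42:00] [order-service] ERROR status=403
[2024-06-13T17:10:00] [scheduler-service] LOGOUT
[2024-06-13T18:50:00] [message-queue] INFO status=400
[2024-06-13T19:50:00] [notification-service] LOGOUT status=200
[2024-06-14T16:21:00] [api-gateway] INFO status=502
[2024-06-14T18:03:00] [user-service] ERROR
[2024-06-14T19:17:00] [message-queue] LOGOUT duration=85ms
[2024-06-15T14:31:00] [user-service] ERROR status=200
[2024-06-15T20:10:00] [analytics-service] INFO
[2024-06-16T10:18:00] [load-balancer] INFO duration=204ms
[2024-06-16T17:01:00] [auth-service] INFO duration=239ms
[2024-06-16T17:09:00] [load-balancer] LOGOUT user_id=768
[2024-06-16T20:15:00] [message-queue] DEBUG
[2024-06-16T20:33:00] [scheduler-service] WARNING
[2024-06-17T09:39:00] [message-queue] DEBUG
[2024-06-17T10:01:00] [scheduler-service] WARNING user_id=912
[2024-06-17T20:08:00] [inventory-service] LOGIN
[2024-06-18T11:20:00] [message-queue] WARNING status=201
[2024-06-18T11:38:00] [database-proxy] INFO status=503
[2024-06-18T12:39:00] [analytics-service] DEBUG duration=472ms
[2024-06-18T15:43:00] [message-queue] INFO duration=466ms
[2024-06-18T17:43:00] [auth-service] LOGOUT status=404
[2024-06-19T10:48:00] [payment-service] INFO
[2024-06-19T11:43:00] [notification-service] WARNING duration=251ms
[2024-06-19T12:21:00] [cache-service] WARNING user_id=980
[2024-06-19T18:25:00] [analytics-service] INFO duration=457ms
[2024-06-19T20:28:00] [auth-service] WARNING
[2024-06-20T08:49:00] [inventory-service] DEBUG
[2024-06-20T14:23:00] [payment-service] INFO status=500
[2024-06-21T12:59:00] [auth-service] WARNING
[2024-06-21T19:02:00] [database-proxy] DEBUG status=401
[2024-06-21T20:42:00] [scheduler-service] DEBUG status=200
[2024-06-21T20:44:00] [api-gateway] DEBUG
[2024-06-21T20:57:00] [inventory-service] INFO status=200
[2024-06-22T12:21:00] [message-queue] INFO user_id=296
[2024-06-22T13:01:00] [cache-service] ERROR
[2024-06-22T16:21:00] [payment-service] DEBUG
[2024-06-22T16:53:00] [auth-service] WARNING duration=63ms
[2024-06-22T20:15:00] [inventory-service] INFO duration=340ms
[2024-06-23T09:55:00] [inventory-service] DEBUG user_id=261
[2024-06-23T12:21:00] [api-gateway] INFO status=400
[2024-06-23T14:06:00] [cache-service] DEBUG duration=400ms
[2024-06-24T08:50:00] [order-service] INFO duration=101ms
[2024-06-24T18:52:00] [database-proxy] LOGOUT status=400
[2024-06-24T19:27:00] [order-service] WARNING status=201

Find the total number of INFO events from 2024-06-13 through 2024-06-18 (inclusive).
7

To filter by date range:

1. Date range: 2024-06-13 through 2024-06-18, both dates inclusive
2. Filter for INFO events whose date falls in this range
3. Count matching events: 7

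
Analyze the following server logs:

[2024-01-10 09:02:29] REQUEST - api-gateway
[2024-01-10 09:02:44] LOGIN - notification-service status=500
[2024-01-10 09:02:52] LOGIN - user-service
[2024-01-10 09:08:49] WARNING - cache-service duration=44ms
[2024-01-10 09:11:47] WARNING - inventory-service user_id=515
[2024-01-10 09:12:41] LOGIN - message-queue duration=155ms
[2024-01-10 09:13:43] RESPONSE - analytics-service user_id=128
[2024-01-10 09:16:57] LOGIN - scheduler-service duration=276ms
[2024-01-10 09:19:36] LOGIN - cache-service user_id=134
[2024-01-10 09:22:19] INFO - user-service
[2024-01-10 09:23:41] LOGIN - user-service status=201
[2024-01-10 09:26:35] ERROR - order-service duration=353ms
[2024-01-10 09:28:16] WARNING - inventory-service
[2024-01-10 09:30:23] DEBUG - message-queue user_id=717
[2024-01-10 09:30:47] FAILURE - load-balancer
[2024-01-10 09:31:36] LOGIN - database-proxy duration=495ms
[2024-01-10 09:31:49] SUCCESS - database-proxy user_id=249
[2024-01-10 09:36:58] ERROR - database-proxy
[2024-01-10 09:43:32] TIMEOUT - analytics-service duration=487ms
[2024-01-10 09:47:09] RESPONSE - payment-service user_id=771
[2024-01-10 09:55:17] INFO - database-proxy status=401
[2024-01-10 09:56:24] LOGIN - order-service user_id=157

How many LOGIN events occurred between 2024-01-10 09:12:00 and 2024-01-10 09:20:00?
3

To count events in the time window:

1. Window boundaries: 2024-01-10 09:12:00 to 2024-01-10 09:20:00
2. Filter for LOGIN events within this window
3. Count matching events: 3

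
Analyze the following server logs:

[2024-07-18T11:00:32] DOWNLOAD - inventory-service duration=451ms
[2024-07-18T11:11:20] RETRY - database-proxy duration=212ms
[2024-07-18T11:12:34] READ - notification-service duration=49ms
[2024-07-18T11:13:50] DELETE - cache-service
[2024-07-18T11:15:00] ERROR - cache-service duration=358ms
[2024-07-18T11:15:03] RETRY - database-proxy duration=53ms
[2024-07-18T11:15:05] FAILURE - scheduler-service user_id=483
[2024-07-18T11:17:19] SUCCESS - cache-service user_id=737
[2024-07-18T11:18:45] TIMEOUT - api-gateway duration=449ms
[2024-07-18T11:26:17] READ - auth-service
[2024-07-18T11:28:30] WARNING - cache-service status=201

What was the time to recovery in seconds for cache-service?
139

To calculate recovery time:

1. Find ERROR event for cache-service: 2024-07-18T11:15:00
2. Find next SUCCESS event for cache-service: 2024-07-18T11:17:19
3. Recovery time: 2024-07-18T11:17:19 - 2024-07-18T11:15:00 = 139 seconds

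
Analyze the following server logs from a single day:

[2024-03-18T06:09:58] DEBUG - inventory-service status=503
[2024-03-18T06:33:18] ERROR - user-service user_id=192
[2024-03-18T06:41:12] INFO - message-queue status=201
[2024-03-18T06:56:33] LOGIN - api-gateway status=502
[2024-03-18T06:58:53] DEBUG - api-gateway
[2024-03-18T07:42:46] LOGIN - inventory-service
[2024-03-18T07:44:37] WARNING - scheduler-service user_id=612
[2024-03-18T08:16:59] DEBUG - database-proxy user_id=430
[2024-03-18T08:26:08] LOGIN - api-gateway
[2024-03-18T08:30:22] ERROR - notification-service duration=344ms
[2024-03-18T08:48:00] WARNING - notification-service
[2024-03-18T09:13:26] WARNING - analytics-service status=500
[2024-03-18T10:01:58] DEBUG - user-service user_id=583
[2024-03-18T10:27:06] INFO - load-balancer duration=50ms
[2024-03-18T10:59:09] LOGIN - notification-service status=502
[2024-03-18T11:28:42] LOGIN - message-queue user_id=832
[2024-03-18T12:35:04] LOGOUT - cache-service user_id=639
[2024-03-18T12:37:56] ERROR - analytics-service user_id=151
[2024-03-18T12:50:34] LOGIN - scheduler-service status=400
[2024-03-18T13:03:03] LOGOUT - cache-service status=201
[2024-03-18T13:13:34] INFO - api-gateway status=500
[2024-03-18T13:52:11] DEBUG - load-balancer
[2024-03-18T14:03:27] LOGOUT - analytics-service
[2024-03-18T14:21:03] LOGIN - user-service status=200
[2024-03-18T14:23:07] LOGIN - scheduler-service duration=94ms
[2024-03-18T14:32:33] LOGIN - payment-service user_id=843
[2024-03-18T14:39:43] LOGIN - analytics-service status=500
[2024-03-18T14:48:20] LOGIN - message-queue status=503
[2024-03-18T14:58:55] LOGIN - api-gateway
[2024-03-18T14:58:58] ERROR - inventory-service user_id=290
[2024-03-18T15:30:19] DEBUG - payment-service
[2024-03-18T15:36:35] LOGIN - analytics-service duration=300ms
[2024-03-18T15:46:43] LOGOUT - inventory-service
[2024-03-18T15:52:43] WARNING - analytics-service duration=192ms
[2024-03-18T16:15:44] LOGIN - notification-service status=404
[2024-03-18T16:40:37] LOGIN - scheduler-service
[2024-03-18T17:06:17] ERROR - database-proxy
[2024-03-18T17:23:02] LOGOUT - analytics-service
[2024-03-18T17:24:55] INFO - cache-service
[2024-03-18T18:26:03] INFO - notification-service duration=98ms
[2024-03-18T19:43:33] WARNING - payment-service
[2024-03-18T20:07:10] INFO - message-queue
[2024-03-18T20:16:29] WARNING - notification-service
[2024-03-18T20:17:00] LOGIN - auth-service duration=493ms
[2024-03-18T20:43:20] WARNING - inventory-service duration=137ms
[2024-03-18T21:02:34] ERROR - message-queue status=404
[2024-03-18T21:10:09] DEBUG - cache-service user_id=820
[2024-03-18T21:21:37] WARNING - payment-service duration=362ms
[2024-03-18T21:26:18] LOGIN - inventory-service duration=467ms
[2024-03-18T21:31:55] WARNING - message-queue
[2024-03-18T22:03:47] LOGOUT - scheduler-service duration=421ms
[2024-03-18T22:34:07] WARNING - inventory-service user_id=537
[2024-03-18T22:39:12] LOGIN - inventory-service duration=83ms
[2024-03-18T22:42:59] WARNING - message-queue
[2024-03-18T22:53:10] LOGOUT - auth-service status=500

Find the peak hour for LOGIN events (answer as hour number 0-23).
14

To find the peak hour:

1. Group all LOGIN events by hour
2. Count events in each hour
3. Find hour with maximum count
4. Peak hour: 14 (with 6 events)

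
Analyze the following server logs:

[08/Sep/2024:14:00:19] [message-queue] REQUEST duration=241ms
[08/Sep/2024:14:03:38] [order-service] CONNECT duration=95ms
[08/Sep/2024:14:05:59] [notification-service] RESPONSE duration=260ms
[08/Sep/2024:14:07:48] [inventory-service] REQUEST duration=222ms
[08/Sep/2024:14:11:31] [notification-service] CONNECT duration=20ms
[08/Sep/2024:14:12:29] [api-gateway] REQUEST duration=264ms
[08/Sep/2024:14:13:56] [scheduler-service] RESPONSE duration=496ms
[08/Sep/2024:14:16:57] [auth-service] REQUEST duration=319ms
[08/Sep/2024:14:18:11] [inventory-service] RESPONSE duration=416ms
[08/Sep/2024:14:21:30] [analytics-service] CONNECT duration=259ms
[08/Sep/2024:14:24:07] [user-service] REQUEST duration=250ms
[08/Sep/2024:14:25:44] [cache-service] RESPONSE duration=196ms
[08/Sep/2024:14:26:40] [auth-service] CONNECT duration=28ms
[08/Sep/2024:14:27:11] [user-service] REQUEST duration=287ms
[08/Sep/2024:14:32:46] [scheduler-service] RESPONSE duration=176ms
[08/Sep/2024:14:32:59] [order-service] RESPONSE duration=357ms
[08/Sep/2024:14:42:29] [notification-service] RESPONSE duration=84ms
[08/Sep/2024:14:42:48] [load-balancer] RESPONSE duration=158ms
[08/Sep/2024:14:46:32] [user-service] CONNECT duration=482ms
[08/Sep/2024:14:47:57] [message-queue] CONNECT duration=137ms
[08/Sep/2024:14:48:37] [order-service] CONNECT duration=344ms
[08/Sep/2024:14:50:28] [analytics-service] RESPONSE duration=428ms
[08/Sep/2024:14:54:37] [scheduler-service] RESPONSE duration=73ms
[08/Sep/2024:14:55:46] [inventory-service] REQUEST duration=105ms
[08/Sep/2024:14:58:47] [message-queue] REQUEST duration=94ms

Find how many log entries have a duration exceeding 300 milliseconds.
7

To count timeouts:

1. Threshold: 300ms
2. Extract duration from each log entry
3. Count entries where duration > 300
4. Timeout count: 7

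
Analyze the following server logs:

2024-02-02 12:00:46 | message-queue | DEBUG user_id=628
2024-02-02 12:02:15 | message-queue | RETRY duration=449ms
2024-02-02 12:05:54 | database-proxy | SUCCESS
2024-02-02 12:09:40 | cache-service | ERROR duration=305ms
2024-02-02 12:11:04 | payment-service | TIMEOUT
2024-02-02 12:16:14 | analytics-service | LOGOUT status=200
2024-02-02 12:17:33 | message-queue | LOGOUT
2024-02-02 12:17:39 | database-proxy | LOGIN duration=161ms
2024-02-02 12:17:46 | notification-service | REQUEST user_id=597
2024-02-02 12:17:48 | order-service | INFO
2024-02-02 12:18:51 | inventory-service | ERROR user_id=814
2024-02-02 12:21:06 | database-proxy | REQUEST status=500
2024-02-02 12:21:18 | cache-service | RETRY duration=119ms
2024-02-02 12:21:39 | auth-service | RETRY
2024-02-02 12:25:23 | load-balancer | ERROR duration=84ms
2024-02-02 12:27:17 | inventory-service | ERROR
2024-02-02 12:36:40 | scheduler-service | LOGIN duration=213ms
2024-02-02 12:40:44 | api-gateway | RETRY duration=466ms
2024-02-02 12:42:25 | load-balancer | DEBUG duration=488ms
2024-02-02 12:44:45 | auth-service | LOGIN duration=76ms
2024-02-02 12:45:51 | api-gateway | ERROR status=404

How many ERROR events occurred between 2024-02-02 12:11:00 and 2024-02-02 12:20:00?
1

To count events in the time window:

1. Window boundaries: 2024-02-02 12:11:00 to 2024-02-02 12:20:00
2. Filter for ERROR events within this window
3. Count matching events: 1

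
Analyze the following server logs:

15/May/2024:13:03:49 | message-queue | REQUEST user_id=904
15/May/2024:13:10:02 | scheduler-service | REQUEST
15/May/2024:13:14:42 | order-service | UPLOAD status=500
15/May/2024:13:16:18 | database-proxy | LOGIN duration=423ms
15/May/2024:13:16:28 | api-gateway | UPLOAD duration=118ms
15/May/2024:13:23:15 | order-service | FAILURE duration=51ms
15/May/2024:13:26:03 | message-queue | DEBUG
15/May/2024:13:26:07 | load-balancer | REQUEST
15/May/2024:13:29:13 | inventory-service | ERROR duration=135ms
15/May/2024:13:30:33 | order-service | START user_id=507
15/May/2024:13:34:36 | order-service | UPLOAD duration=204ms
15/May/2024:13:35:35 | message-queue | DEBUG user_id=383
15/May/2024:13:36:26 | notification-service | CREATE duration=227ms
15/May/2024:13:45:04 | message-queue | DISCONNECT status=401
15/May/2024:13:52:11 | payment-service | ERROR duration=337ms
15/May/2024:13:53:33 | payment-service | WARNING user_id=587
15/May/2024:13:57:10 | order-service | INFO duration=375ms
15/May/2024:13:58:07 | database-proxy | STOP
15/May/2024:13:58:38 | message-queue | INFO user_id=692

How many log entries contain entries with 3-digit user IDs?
5

To find matching entries:

1. Pattern to match: entries with 3-digit user IDs
2. Scan each log entry for the pattern
3. Count matches: 5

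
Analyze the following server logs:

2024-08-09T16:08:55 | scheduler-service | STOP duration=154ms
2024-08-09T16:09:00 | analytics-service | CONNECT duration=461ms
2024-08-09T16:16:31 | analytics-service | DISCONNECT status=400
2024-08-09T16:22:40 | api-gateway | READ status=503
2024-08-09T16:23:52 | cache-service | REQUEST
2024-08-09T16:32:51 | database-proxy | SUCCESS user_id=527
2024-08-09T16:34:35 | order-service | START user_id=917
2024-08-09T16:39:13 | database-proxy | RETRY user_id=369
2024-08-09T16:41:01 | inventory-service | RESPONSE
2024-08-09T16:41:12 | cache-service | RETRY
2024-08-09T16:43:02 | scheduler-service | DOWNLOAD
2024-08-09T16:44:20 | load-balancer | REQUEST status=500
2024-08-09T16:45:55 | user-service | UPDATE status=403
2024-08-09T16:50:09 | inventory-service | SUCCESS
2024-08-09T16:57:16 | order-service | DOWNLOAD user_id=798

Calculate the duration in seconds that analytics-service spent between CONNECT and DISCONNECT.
451

To calculate state duration:

1. Find CONNECT event for analytics-service: 2024-08-09T16:09:00
2. Find DISCONNECT event for analytics-service: 2024-08-09T16:16:31
3. Calculate duration: 2024-08-09T16:16:31 - 2024-08-09T16:09:00 = 451 seconds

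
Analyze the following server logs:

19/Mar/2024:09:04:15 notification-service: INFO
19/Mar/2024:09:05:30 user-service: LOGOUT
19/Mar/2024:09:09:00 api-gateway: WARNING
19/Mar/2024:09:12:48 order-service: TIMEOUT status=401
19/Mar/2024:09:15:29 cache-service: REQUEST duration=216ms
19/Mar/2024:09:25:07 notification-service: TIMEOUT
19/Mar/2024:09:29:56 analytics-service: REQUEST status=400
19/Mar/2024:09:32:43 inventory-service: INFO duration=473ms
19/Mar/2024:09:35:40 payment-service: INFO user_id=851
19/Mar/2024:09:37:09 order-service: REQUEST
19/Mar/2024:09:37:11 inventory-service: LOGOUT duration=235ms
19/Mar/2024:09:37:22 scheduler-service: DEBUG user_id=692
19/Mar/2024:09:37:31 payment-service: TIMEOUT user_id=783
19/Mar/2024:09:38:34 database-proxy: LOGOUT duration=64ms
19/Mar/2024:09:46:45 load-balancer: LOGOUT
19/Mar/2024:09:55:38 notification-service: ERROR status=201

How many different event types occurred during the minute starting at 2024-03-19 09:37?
4

To count unique event types:

1. Filter events in the minute starting at 2024-03-19 09:37
2. Extract event types from matching entries
3. Count unique types: 4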